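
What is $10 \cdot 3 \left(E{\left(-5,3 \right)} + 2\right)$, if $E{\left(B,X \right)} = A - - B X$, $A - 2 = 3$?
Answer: $-240$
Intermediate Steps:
$A = 5$ ($A = 2 + 3 = 5$)
$E{\left(B,X \right)} = 5 + B X$ ($E{\left(B,X \right)} = 5 - - B X = 5 + B X$)
$10 \cdot 3 \left(E{\left(-5,3 \right)} + 2\right) = 10 \cdot 3 \left(\left(5 - 15\right) + 2\right) = 30 \left(\left(5 - 15\right) + 2\right) = 30 \left(-10 + 2\right) = 30 \left(-8\right) = -240$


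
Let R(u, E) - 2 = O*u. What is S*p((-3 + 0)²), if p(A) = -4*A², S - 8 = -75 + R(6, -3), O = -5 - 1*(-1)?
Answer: 28836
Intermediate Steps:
O = -4 (O = -5 + 1 = -4)
R(u, E) = 2 - 4*u
S = -89 (S = 8 + (-75 + (2 - 4*6)) = 8 + (-75 + (2 - 24)) = 8 + (-75 - 22) = 8 - 97 = -89)
S*p((-3 + 0)²) = -(-356)*((-3 + 0)²)² = -(-356)*((-3)²)² = -(-356)*9² = -(-356)*81 = -89*(-324) = 28836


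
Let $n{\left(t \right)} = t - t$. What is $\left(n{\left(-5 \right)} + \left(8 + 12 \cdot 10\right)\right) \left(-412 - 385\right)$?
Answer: $-102016$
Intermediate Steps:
$n{\left(t \right)} = 0$
$\left(n{\left(-5 \right)} + \left(8 + 12 \cdot 10\right)\right) \left(-412 - 385\right) = \left(0 + \left(8 + 12 \cdot 10\right)\right) \left(-412 - 385\right) = \left(0 + \left(8 + 120\right)\right) \left(-797\right) = \left(0 + 128\right) \left(-797\right) = 128 \left(-797\right) = -102016$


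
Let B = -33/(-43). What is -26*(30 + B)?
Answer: -34398/43 ≈ -799.95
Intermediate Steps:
B = 33/43 (B = -33*(-1/43) = 33/43 ≈ 0.76744)
-26*(30 + B) = -26*(30 + 33/43) = -26*1323/43 = -34398/43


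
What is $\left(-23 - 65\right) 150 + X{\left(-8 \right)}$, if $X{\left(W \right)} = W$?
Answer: $-13208$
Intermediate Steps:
$\left(-23 - 65\right) 150 + X{\left(-8 \right)} = \left(-23 - 65\right) 150 - 8 = \left(-88\right) 150 - 8 = -13200 - 8 = -13208$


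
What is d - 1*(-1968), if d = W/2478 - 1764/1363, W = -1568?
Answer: 474317084/241251 ≈ 1966.1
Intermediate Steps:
d = -464884/241251 (d = -1568/2478 - 1764/1363 = -1568*1/2478 - 1764*1/1363 = -112/177 - 1764/1363 = -464884/241251 ≈ -1.9270)
d - 1*(-1968) = -464884/241251 - 1*(-1968) = -464884/241251 + 1968 = 474317084/241251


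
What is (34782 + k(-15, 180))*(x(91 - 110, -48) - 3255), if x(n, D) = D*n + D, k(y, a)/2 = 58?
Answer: -83441118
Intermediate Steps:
k(y, a) = 116 (k(y, a) = 2*58 = 116)
x(n, D) = D + D*n
(34782 + k(-15, 180))*(x(91 - 110, -48) - 3255) = (34782 + 116)*(-48*(1 + (91 - 110)) - 3255) = 34898*(-48*(1 - 19) - 3255) = 34898*(-48*(-18) - 3255) = 34898*(864 - 3255) = 34898*(-2391) = -83441118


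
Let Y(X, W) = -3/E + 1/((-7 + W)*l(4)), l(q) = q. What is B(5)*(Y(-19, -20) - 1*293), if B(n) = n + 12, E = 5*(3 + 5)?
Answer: -5381027/1080 ≈ -4982.4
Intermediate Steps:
E = 40 (E = 5*8 = 40)
Y(X, W) = -3/40 + 1/(4*(-7 + W)) (Y(X, W) = -3/40 + 1/((-7 + W)*4) = -3*1/40 + (¼)/(-7 + W) = -3/40 + 1/(4*(-7 + W)))
B(n) = 12 + n
B(5)*(Y(-19, -20) - 1*293) = (12 + 5)*((31 - 3*(-20))/(40*(-7 - 20)) - 1*293) = 17*((1/40)*(31 + 60)/(-27) - 293) = 17*((1/40)*(-1/27)*91 - 293) = 17*(-91/1080 - 293) = 17*(-316531/1080) = -5381027/1080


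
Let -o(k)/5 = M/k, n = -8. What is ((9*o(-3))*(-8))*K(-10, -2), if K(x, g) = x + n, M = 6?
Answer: 12960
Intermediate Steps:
K(x, g) = -8 + x (K(x, g) = x - 8 = -8 + x)
o(k) = -30/k
((9*o(-3))*(-8))*K(-10, -2) = ((9*(-30/(-3)))*(-8))*(-8 - 10) = ((9*(-30*(-⅓)))*(-8))*(-18) = ((9*10)*(-8))*(-18) = (90*(-8))*(-18) = -720*(-18) = 12960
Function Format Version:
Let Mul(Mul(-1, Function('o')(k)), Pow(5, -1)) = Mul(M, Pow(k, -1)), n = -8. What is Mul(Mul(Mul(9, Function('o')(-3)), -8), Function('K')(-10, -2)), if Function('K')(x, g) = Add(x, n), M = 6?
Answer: 12960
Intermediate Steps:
Function('K')(x, g) = Add(-8, x) (Function('K')(x, g) = Add(x, -8) = Add(-8, x))
Function('o')(k) = Mul(-30, Pow(k, -1)) (Function('o')(k) = Mul(-5, Mul(6, Pow(k, -1))) = Mul(-30, Pow(k, -1)))
Mul(Mul(Mul(9, Function('o')(-3)), -8), Function('K')(-10, -2)) = Mul(Mul(Mul(9, Mul(-30, Pow(-3, -1))), -8), Add(-8, -10)) = Mul(Mul(Mul(9, Mul(-30, Rational(-1, 3))), -8), -18) = Mul(Mul(Mul(9, 10), -8), -18) = Mul(Mul(90, -8), -18) = Mul(-720, -18) = 12960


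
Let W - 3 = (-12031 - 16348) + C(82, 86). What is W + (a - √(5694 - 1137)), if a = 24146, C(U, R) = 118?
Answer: -4112 - 7*√93 ≈ -4179.5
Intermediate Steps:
W = -28258 (W = 3 + ((-12031 - 16348) + 118) = 3 + (-28379 + 118) = 3 - 28261 = -28258)
W + (a - √(5694 - 1137)) = -28258 + (24146 - √(5694 - 1137)) = -28258 + (24146 - √4557) = -28258 + (24146 - 7*√93) = -4112 - 7*√93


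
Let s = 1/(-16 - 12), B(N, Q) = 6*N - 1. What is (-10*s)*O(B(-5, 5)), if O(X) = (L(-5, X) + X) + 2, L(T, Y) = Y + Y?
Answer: -65/2 ≈ -32.500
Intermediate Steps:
L(T, Y) = 2*Y
B(N, Q) = -1 + 6*N
s = -1/28 (s = 1/(-28) = -1/28 ≈ -0.035714)
O(X) = 2 + 3*X (O(X) = (2*X + X) + 2 = 3*X + 2 = 2 + 3*X)
(-10*s)*O(B(-5, 5)) = (-10*(-1/28))*(2 + 3*(-1 + 6*(-5))) = 5*(2 + 3*(-1 - 30))/14 = 5*(2 + 3*(-31))/14 = 5*(2 - 93)/14 = (5/14)*(-91) = -65/2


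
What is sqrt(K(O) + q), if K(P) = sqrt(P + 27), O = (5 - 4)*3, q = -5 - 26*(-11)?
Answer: sqrt(281 + sqrt(30)) ≈ 16.926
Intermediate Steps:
q = 281 (q = -5 + 286 = 281)
O = 3 (O = 1*3 = 3)
K(P) = sqrt(27 + P)
sqrt(K(O) + q) = sqrt(sqrt(27 + 3) + 281) = sqrt(sqrt(30) + 281) = sqrt(281 + sqrt(30))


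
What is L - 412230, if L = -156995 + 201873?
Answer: -367352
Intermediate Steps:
L = 44878
L - 412230 = 44878 - 412230 = -367352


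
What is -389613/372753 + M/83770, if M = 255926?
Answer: 10459883878/5204253135 ≈ 2.0099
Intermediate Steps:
-389613/372753 + M/83770 = -389613/372753 + 255926/83770 = -389613*1/372753 + 255926*(1/83770) = -129871/124251 + 127963/41885 = 10459883878/5204253135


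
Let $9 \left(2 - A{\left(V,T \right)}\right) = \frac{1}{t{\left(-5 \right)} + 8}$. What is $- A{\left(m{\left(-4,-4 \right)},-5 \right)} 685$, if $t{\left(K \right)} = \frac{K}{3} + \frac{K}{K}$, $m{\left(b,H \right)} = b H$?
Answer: $- \frac{89735}{66} \approx -1359.6$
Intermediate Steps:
$m{\left(b,H \right)} = H b$
$t{\left(K \right)} = 1 + \frac{K}{3}$ ($t{\left(K \right)} = K \frac{1}{3} + 1 = \frac{K}{3} + 1 = 1 + \frac{K}{3}$)
$A{\left(V,T \right)} = \frac{131}{66}$ ($A{\left(V,T \right)} = 2 - \frac{1}{9 \left(\left(1 + \frac{1}{3} \left(-5\right)\right) + 8\right)} = 2 - \frac{1}{9 \left(\left(1 - \frac{5}{3}\right) + 8\right)} = 2 - \frac{1}{9 \left(- \frac{2}{3} + 8\right)} = 2 - \frac{1}{9 \cdot \frac{22}{3}} = 2 - \frac{1}{66} = \frac{131}{66}$)
$- A{\left(m{\left(-4,-4 \right)},-5 \right)} 685 = - \frac{131 \cdot 685}{66} = \left(-1\right) \frac{89735}{66} = - \frac{89735}{66}$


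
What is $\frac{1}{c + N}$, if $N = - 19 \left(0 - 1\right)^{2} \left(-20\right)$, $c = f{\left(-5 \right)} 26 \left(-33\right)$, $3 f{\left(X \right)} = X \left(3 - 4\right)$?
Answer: $- \frac{1}{1050} \approx -0.00095238$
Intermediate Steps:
$f{\left(X \right)} = - \frac{X}{3}$ ($f{\left(X \right)} = \frac{X \left(3 - 4\right)}{3} = \frac{X \left(-1\right)}{3} = \frac{\left(-1\right) X}{3} = - \frac{X}{3}$)
$c = -1430$ ($c = \left(- \frac{1}{3}\right) \left(-5\right) 26 \left(-33\right) = \frac{5}{3} \left(-858\right) = -1430$)
$N = 380$ ($N = - 19 \left(-1\right)^{2} \left(-20\right) = \left(-19\right) 1 \left(-20\right) = \left(-19\right) \left(-20\right) = 380$)
$\frac{1}{c + N} = \frac{1}{-1430 + 380} = \frac{1}{-1050} = - \frac{1}{1050}$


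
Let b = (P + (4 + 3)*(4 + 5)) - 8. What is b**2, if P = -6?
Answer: 2401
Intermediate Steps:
b = 49 (b = (-6 + (4 + 3)*(4 + 5)) - 8 = (-6 + 7*9) - 8 = (-6 + 63) - 8 = 57 - 8 = 49)
b**2 = 49**2 = 2401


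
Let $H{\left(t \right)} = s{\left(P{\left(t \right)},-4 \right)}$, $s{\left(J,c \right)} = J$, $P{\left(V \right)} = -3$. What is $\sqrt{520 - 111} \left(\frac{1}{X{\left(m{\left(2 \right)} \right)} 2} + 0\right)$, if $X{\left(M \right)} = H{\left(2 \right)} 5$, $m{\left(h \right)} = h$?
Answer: $- \frac{\sqrt{409}}{30} \approx -0.67412$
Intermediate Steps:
$H{\left(t \right)} = -3$
$X{\left(M \right)} = -15$ ($X{\left(M \right)} = \left(-3\right) 5 = -15$)
$\sqrt{520 - 111} \left(\frac{1}{X{\left(m{\left(2 \right)} \right)} 2} + 0\right) = \sqrt{520 - 111} \left(\frac{1}{\left(-15\right) 2} + 0\right) = \sqrt{520 - 111} \left(\frac{1}{-30} + 0\right) = \sqrt{409} \left(- \frac{1}{30} + 0\right) = \sqrt{409} \left(- \frac{1}{30}\right) = - \frac{\sqrt{409}}{30}$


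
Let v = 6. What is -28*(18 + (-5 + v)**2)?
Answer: -532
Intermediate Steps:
-28*(18 + (-5 + v)**2) = -28*(18 + (-5 + 6)**2) = -28*(18 + 1**2) = -28*(18 + 1) = -28*19 = -532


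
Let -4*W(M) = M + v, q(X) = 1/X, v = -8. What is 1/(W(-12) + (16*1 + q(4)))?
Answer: 4/85 ≈ 0.047059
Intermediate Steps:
q(X) = 1/X
W(M) = 2 - M/4 (W(M) = -(M - 8)/4 = -(-8 + M)/4 = 2 - M/4)
1/(W(-12) + (16*1 + q(4))) = 1/((2 - ¼*(-12)) + (16*1 + 1/4)) = 1/((2 + 3) + (16 + ¼)) = 1/(5 + 65/4) = 1/(85/4) = 4/85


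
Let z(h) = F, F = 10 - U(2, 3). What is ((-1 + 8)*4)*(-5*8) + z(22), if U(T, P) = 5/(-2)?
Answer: -2215/2 ≈ -1107.5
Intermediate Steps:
U(T, P) = -5/2 (U(T, P) = 5*(-½) = -5/2)
F = 25/2 (F = 10 - 1*(-5/2) = 10 + 5/2 = 25/2 ≈ 12.500)
z(h) = 25/2
((-1 + 8)*4)*(-5*8) + z(22) = ((-1 + 8)*4)*(-5*8) + 25/2 = (7*4)*(-40) + 25/2 = 28*(-40) + 25/2 = -1120 + 25/2 = -2215/2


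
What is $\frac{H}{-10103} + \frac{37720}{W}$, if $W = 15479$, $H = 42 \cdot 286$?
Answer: $\frac{8484844}{6799319} \approx 1.2479$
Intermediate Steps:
$H = 12012$
$\frac{H}{-10103} + \frac{37720}{W} = \frac{12012}{-10103} + \frac{37720}{15479} = 12012 \left(- \frac{1}{10103}\right) + 37720 \cdot \frac{1}{15479} = - \frac{12012}{10103} + \frac{1640}{673} = \frac{8484844}{6799319}$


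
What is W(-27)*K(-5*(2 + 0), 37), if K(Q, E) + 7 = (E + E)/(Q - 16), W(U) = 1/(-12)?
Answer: 32/39 ≈ 0.82051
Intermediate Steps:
W(U) = -1/12
K(Q, E) = -7 + 2*E/(-16 + Q) (K(Q, E) = -7 + (E + E)/(Q - 16) = -7 + (2*E)/(-16 + Q) = -7 + 2*E/(-16 + Q))
W(-27)*K(-5*(2 + 0), 37) = -(112 - (-35)*(2 + 0) + 2*37)/(12*(-16 - 5*(2 + 0))) = -(112 - (-35)*2 + 74)/(12*(-16 - 5*2)) = -(112 - 7*(-10) + 74)/(12*(-16 - 10)) = -(112 + 70 + 74)/(12*(-26)) = -(-1)*256/312 = -1/12*(-128/13) = 32/39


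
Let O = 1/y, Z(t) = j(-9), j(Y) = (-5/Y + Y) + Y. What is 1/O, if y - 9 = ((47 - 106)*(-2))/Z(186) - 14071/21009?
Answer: 5165012/3298413 ≈ 1.5659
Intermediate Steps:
j(Y) = -5/Y + 2*Y (j(Y) = (Y - 5/Y) + Y = -5/Y + 2*Y)
Z(t) = -157/9 (Z(t) = -5/(-9) + 2*(-9) = -5*(-1/9) - 18 = 5/9 - 18 = -157/9)
y = 5165012/3298413 (y = 9 + (((47 - 106)*(-2))/(-157/9) - 14071/21009) = 9 + (-59*(-2)*(-9/157) - 14071*1/21009) = 9 + (118*(-9/157) - 14071/21009) = 9 + (-1062/157 - 14071/21009) = 9 - 24520705/3298413 = 5165012/3298413 ≈ 1.5659)
O = 3298413/5165012 (O = 1/(5165012/3298413) = 3298413/5165012 ≈ 0.63861)
1/O = 1/(3298413/5165012) = 5165012/3298413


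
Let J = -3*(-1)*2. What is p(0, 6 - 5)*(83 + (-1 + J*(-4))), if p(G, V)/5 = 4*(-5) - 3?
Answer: -6670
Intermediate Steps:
J = 6 (J = 3*2 = 6)
p(G, V) = -115 (p(G, V) = 5*(4*(-5) - 3) = 5*(-20 - 3) = 5*(-23) = -115)
p(0, 6 - 5)*(83 + (-1 + J*(-4))) = -115*(83 + (-1 + 6*(-4))) = -115*(83 + (-1 - 24)) = -115*(83 - 25) = -115*58 = -6670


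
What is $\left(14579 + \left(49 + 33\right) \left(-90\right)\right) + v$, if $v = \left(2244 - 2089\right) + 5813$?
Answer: $13167$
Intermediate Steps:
$v = 5968$ ($v = 155 + 5813 = 5968$)
$\left(14579 + \left(49 + 33\right) \left(-90\right)\right) + v = \left(14579 + \left(49 + 33\right) \left(-90\right)\right) + 5968 = \left(14579 + 82 \left(-90\right)\right) + 5968 = \left(14579 - 7380\right) + 5968 = 7199 + 5968 = 13167$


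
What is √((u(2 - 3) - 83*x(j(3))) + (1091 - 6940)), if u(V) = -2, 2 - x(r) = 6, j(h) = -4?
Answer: I*√5519 ≈ 74.29*I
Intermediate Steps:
x(r) = -4 (x(r) = 2 - 1*6 = 2 - 6 = -4)
√((u(2 - 3) - 83*x(j(3))) + (1091 - 6940)) = √((-2 - 83*(-4)) + (1091 - 6940)) = √((-2 + 332) - 5849) = √(330 - 5849) = √(-5519) = I*√5519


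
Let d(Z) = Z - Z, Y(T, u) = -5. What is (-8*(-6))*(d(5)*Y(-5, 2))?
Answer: 0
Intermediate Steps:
d(Z) = 0
(-8*(-6))*(d(5)*Y(-5, 2)) = (-8*(-6))*(0*(-5)) = 48*0 = 0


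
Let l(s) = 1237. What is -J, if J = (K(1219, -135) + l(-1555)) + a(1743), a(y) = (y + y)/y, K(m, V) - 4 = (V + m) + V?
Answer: -2192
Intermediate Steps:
K(m, V) = 4 + m + 2*V (K(m, V) = 4 + ((V + m) + V) = 4 + (m + 2*V) = 4 + m + 2*V)
a(y) = 2 (a(y) = (2*y)/y = 2)
J = 2192 (J = ((4 + 1219 + 2*(-135)) + 1237) + 2 = ((4 + 1219 - 270) + 1237) + 2 = (953 + 1237) + 2 = 2190 + 2 = 2192)
-J = -1*2192 = -2192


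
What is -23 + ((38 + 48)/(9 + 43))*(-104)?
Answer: -195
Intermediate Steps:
-23 + ((38 + 48)/(9 + 43))*(-104) = -23 + (86/52)*(-104) = -23 + (86*(1/52))*(-104) = -23 + (43/26)*(-104) = -23 - 172 = -195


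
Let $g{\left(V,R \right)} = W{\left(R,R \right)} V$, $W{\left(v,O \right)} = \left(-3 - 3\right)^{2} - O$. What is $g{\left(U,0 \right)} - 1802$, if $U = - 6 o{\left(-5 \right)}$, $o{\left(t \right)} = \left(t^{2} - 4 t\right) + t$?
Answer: $-10442$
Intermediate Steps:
$W{\left(v,O \right)} = 36 - O$ ($W{\left(v,O \right)} = \left(-6\right)^{2} - O = 36 - O$)
$o{\left(t \right)} = t^{2} - 3 t$
$U = -240$ ($U = - 6 \left(- 5 \left(-3 - 5\right)\right) = - 6 \left(\left(-5\right) \left(-8\right)\right) = \left(-6\right) 40 = -240$)
$g{\left(V,R \right)} = V \left(36 - R\right)$ ($g{\left(V,R \right)} = \left(36 - R\right) V = V \left(36 - R\right)$)
$g{\left(U,0 \right)} - 1802 = - 240 \left(36 - 0\right) - 1802 = - 240 \left(36 + 0\right) - 1802 = \left(-240\right) 36 - 1802 = -8640 - 1802 = -10442$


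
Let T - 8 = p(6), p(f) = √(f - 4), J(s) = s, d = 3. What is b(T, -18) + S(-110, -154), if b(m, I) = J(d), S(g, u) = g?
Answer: -107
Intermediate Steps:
p(f) = √(-4 + f)
T = 8 + √2 (T = 8 + √(-4 + 6) = 8 + √2 ≈ 9.4142)
b(m, I) = 3
b(T, -18) + S(-110, -154) = 3 - 110 = -107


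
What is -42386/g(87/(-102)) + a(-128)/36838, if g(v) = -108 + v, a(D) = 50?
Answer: 26544155481/68168719 ≈ 389.39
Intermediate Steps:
-42386/g(87/(-102)) + a(-128)/36838 = -42386/(-108 + 87/(-102)) + 50/36838 = -42386/(-108 + 87*(-1/102)) + 50*(1/36838) = -42386/(-108 - 29/34) + 25/18419 = -42386/(-3701/34) + 25/18419 = -42386*(-34/3701) + 25/18419 = 1441124/3701 + 25/18419 = 26544155481/68168719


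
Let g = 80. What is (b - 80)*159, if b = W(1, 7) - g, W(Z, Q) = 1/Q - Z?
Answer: -179034/7 ≈ -25576.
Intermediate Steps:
b = -566/7 (b = (1/7 - 1*1) - 1*80 = (⅐ - 1) - 80 = -6/7 - 80 = -566/7 ≈ -80.857)
(b - 80)*159 = (-566/7 - 80)*159 = -1126/7*159 = -179034/7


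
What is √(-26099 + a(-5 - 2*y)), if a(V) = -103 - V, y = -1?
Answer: 3*I*√2911 ≈ 161.86*I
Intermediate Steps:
√(-26099 + a(-5 - 2*y)) = √(-26099 + (-103 - (-5 - 2*(-1)))) = √(-26099 + (-103 - (-5 + 2))) = √(-26099 + (-103 - 1*(-3))) = √(-26099 + (-103 + 3)) = √(-26099 - 100) = √(-26199) = 3*I*√2911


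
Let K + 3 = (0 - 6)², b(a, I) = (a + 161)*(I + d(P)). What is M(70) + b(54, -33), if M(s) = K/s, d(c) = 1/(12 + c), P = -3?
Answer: -4454503/630 ≈ -7070.6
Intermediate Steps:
b(a, I) = (161 + a)*(⅑ + I) (b(a, I) = (a + 161)*(I + 1/(12 - 3)) = (161 + a)*(I + 1/9) = (161 + a)*(I + ⅑) = (161 + a)*(⅑ + I))
K = 33 (K = -3 + (0 - 6)² = -3 + (-6)² = -3 + 36 = 33)
M(s) = 33/s
M(70) + b(54, -33) = 33/70 + (161/9 + 161*(-33) + (⅑)*54 - 33*54) = 33*(1/70) + (161/9 - 5313 + 6 - 1782) = 33/70 - 63640/9 = -4454503/630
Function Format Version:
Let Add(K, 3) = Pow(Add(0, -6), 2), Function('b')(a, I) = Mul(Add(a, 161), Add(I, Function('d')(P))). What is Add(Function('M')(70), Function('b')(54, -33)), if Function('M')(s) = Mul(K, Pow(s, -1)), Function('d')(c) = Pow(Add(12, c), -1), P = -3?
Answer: Rational(-4454503, 630) ≈ -7070.6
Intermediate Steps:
Function('b')(a, I) = Mul(Add(161, a), Add(Rational(1, 9), I)) (Function('b')(a, I) = Mul(Add(a, 161), Add(I, Pow(Add(12, -3), -1))) = Mul(Add(161, a), Add(I, Pow(9, -1))) = Mul(Add(161, a), Add(I, Rational(1, 9))) = Mul(Add(161, a), Add(Rational(1, 9), I)))
K = 33 (K = Add(-3, Pow(Add(0, -6), 2)) = Add(-3, Pow(-6, 2)) = Add(-3, 36) = 33)
Function('M')(s) = Mul(33, Pow(s, -1))
Add(Function('M')(70), Function('b')(54, -33)) = Add(Mul(33, Pow(70, -1)), Add(Rational(161, 9), Mul(161, -33), Mul(Rational(1, 9), 54), Mul(-33, 54))) = Add(Mul(33, Rational(1, 70)), Add(Rational(161, 9), -5313, 6, -1782)) = Add(Rational(33, 70), Rational(-63640, 9)) = Rational(-4454503, 630)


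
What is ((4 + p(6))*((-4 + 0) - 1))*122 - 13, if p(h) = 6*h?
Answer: -24413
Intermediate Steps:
((4 + p(6))*((-4 + 0) - 1))*122 - 13 = ((4 + 6*6)*((-4 + 0) - 1))*122 - 13 = ((4 + 36)*(-4 - 1))*122 - 13 = (40*(-5))*122 - 13 = -200*122 - 13 = -24400 - 13 = -24413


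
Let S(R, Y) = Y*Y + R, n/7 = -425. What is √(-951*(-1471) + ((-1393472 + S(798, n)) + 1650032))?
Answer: 2*√2626726 ≈ 3241.4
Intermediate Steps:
n = -2975 (n = 7*(-425) = -2975)
S(R, Y) = R + Y² (S(R, Y) = Y² + R = R + Y²)
√(-951*(-1471) + ((-1393472 + S(798, n)) + 1650032)) = √(-951*(-1471) + ((-1393472 + (798 + (-2975)²)) + 1650032)) = √(1398921 + ((-1393472 + (798 + 8850625)) + 1650032)) = √(1398921 + ((-1393472 + 8851423) + 1650032)) = √(1398921 + (7457951 + 1650032)) = √(1398921 + 9107983) = √10506904 = 2*√2626726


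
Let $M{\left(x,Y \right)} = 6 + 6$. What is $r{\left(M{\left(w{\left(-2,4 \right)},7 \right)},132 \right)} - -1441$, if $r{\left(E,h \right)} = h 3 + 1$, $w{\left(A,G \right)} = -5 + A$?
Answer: $1838$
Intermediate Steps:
$M{\left(x,Y \right)} = 12$
$r{\left(E,h \right)} = 1 + 3 h$ ($r{\left(E,h \right)} = 3 h + 1 = 1 + 3 h$)
$r{\left(M{\left(w{\left(-2,4 \right)},7 \right)},132 \right)} - -1441 = \left(1 + 3 \cdot 132\right) - -1441 = \left(1 + 396\right) + 1441 = 397 + 1441 = 1838$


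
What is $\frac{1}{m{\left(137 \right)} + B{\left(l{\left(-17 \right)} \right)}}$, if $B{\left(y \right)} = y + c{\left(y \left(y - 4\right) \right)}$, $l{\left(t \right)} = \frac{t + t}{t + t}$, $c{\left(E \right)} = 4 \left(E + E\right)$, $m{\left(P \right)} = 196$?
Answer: $\frac{1}{173} \approx 0.0057803$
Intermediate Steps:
$c{\left(E \right)} = 8 E$ ($c{\left(E \right)} = 4 \cdot 2 E = 8 E$)
$l{\left(t \right)} = 1$ ($l{\left(t \right)} = \frac{2 t}{2 t} = 2 t \frac{1}{2 t} = 1$)
$B{\left(y \right)} = y + 8 y \left(-4 + y\right)$ ($B{\left(y \right)} = y + 8 y \left(y - 4\right) = y + 8 y \left(-4 + y\right)$)
$\frac{1}{m{\left(137 \right)} + B{\left(l{\left(-17 \right)} \right)}} = \frac{1}{196 + 1 \left(-31 + 8 \cdot 1\right)} = \frac{1}{196 + 1 \left(-31 + 8\right)} = \frac{1}{196 + 1 \left(-23\right)} = \frac{1}{196 - 23} = \frac{1}{173}$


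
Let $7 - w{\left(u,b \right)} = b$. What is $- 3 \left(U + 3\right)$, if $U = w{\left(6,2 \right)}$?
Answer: $-24$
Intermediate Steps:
$w{\left(u,b \right)} = 7 - b$
$U = 5$ ($U = 7 - 2 = 5$)
$- 3 \left(U + 3\right) = - 3 \left(5 + 3\right) = \left(-3\right) 8 = -24$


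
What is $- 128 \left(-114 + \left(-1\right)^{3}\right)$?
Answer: $14720$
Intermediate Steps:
$- 128 \left(-114 + \left(-1\right)^{3}\right) = - 128 \left(-114 - 1\right) = \left(-128\right) \left(-115\right) = 14720$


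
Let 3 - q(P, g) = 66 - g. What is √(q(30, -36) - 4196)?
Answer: I*√4295 ≈ 65.536*I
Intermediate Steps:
q(P, g) = -63 + g (q(P, g) = 3 - (66 - g) = 3 + (-66 + g) = -63 + g)
√(q(30, -36) - 4196) = √((-63 - 36) - 4196) = √(-99 - 4196) = √(-4295) = I*√4295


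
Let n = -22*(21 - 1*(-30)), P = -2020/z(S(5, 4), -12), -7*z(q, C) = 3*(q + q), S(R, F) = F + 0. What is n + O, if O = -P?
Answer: -10267/6 ≈ -1711.2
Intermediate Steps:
S(R, F) = F
z(q, C) = -6*q/7 (z(q, C) = -3*(q + q)/7 = -3*2*q/7 = -6*q/7)
P = 3535/6 (P = -2020/((-6/7*4)) = -2020/(-24/7) = -2020*(-7/24) = 3535/6 ≈ 589.17)
n = -1122 (n = -22*(21 + 30) = -22*51 = -1122)
O = -3535/6 (O = -1*3535/6 = -3535/6 ≈ -589.17)
n + O = -1122 - 3535/6 = -10267/6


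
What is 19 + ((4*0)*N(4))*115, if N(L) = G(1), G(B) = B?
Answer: 19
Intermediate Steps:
N(L) = 1
19 + ((4*0)*N(4))*115 = 19 + ((4*0)*1)*115 = 19 + (0*1)*115 = 19 + 0*115 = 19 + 0 = 19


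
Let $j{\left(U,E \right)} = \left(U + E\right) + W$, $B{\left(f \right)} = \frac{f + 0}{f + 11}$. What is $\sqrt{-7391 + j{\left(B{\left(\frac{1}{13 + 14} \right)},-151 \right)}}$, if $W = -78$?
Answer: $\frac{i \sqrt{676686182}}{298} \approx 87.293 i$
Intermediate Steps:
$B{\left(f \right)} = \frac{f}{11 + f}$
$j{\left(U,E \right)} = -78 + E + U$ ($j{\left(U,E \right)} = \left(U + E\right) - 78 = \left(E + U\right) - 78 = -78 + E + U$)
$\sqrt{-7391 + j{\left(B{\left(\frac{1}{13 + 14} \right)},-151 \right)}} = \sqrt{-7391 - \left(229 - \frac{1}{\left(13 + 14\right) \left(11 + \frac{1}{13 + 14}\right)}\right)} = \sqrt{-7391 - \left(229 - \frac{1}{27 \left(11 + \frac{1}{27}\right)}\right)} = \sqrt{-7391 - \left(229 - \frac{1}{298}\right)} = \sqrt{-7391 - \frac{68241}{298}} = \sqrt{- \frac{2270759}{298}} = \frac{i \sqrt{676686182}}{298}$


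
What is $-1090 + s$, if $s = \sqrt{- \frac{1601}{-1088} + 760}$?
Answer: $-1090 + \frac{\sqrt{14084177}}{136} \approx -1062.4$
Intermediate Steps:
$s = \frac{\sqrt{14084177}}{136}$ ($s = \sqrt{\left(-1601\right) \left(- \frac{1}{1088}\right) + 760} = \sqrt{\frac{1601}{1088} + 760} = \sqrt{\frac{828481}{1088}} = \frac{\sqrt{14084177}}{136} \approx 27.595$)
$-1090 + s = -1090 + \frac{\sqrt{14084177}}{136}$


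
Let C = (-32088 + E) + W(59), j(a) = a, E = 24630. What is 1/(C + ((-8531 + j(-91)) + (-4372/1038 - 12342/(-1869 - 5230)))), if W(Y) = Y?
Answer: -3684381/59036580917 ≈ -6.2408e-5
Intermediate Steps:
C = -7399 (C = (-32088 + 24630) + 59 = -7458 + 59 = -7399)
1/(C + ((-8531 + j(-91)) + (-4372/1038 - 12342/(-1869 - 5230)))) = 1/(-7399 + ((-8531 - 91) + (-4372/1038 - 12342/(-1869 - 5230)))) = 1/(-7399 + (-8622 + (-4372*1/1038 - 12342/(-7099)))) = 1/(-7399 + (-8622 + (-2186/519 - 12342*(-1/7099)))) = 1/(-7399 + (-8622 + (-2186/519 + 12342/7099))) = 1/(-7399 + (-8622 - 9112916/3684381)) = 1/(-7399 - 31775845898/3684381) = 1/(-59036580917/3684381) = -3684381/59036580917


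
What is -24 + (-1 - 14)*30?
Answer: -474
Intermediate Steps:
-24 + (-1 - 14)*30 = -24 - 15*30 = -24 - 450 = -474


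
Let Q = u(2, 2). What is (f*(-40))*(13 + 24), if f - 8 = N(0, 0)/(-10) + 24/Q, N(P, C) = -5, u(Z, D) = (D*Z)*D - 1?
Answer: -123580/7 ≈ -17654.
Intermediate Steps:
u(Z, D) = -1 + Z*D² (u(Z, D) = Z*D² - 1 = -1 + Z*D²)
Q = 7 (Q = -1 + 2*2² = -1 + 2*4 = -1 + 8 = 7)
f = 167/14 (f = 8 + (-5/(-10) + 24/7) = 8 + (-5*(-⅒) + 24*(⅐)) = 8 + (½ + 24/7) = 8 + 55/14 = 167/14 ≈ 11.929)
(f*(-40))*(13 + 24) = ((167/14)*(-40))*(13 + 24) = -3340/7*37 = -123580/7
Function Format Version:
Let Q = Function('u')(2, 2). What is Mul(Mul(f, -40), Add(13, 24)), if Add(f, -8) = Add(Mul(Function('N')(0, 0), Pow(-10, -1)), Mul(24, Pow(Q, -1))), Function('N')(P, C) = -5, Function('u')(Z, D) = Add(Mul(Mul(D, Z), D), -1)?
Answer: Rational(-123580, 7) ≈ -17654.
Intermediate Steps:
Function('u')(Z, D) = Add(-1, Mul(Z, Pow(D, 2))) (Function('u')(Z, D) = Add(Mul(Z, Pow(D, 2)), -1) = Add(-1, Mul(Z, Pow(D, 2))))
Q = 7 (Q = Add(-1, Mul(2, Pow(2, 2))) = Add(-1, Mul(2, 4)) = Add(-1, 8) = 7)
f = Rational(167, 14) (f = Add(8, Add(Mul(-5, Pow(-10, -1)), Mul(24, Pow(7, -1)))) = Add(8, Add(Mul(-5, Rational(-1, 10)), Mul(24, Rational(1, 7)))) = Add(8, Add(Rational(1, 2), Rational(24, 7))) = Add(8, Rational(55, 14)) = Rational(167, 14) ≈ 11.929)
Mul(Mul(f, -40), Add(13, 24)) = Mul(Mul(Rational(167, 14), -40), Add(13, 24)) = Mul(Rational(-3340, 7), 37) = Rational(-123580, 7)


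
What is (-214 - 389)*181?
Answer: -109143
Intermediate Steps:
(-214 - 389)*181 = -603*181 = -109143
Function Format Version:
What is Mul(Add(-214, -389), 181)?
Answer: -109143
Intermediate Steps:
Mul(Add(-214, -389), 181) = Mul(-603, 181) = -109143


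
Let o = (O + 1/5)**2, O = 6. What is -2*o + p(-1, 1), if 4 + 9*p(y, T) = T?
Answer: -5791/75 ≈ -77.213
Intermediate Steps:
p(y, T) = -4/9 + T/9
o = 961/25 (o = (6 + 1/5)**2 = (31/5)**2 = 961/25 ≈ 38.440)
-2*o + p(-1, 1) = -2*961/25 + (-4/9 + (1/9)*1) = -1922/25 + (-4/9 + 1/9) = -1922/25 - 1/3 = -5791/75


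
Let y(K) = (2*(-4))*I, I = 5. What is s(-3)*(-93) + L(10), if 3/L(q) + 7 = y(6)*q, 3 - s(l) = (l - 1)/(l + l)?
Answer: -88322/407 ≈ -217.01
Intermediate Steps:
s(l) = 3 - (-1 + l)/(2*l) (s(l) = 3 - (l - 1)/(l + l) = 3 - (-1 + l)/(2*l))
y(K) = -40 (y(K) = (2*(-4))*5 = -8*5 = -40)
L(q) = 3/(-7 - 40*q)
s(-3)*(-93) + L(10) = ((½)*(1 + 5*(-3))/(-3))*(-93) - 3/(7 + 40*10) = ((½)*(-⅓)*(1 - 15))*(-93) - 3/(7 + 400) = ((½)*(-⅓)*(-14))*(-93) - 3/407 = (7/3)*(-93) - 3*1/407 = -217 - 3/407 = -88322/407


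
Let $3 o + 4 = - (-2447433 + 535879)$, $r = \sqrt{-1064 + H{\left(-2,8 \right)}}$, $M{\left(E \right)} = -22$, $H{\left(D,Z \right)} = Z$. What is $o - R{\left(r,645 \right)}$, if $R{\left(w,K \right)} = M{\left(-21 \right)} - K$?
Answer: $\frac{1913551}{3} \approx 6.3785 \cdot 10^{5}$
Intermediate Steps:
$r = 4 i \sqrt{66}$ ($r = \sqrt{-1064 + 8} = \sqrt{-1056} = 4 i \sqrt{66} \approx 32.496 i$)
$R{\left(w,K \right)} = -22 - K$
$o = \frac{1911550}{3}$ ($o = - \frac{4}{3} + \frac{\left(-1\right) \left(-2447433 + 535879\right)}{3} = - \frac{4}{3} + \frac{\left(-1\right) \left(-1911554\right)}{3} = - \frac{4}{3} + \frac{1}{3} \cdot 1911554 = - \frac{4}{3} + \frac{1911554}{3} = \frac{1911550}{3} \approx 6.3718 \cdot 10^{5}$)
$o - R{\left(r,645 \right)} = \frac{1911550}{3} - \left(-22 - 645\right) = \frac{1911550}{3} - -667 = \frac{1911550}{3} + 667 = \frac{1913551}{3}$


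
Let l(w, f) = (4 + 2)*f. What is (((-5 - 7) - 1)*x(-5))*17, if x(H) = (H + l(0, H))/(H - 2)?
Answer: -1105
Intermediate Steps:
l(w, f) = 6*f
x(H) = 7*H/(-2 + H) (x(H) = (H + 6*H)/(H - 2) = (7*H)/(-2 + H) = 7*H/(-2 + H))
(((-5 - 7) - 1)*x(-5))*17 = (((-5 - 7) - 1)*(7*(-5)/(-2 - 5)))*17 = ((-12 - 1)*(7*(-5)/(-7)))*17 = -91*(-5)*(-1)/7*17 = -13*5*17 = -65*17 = -1105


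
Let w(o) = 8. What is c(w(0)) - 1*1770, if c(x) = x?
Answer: -1762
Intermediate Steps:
c(w(0)) - 1*1770 = 8 - 1*1770 = 8 - 1770 = -1762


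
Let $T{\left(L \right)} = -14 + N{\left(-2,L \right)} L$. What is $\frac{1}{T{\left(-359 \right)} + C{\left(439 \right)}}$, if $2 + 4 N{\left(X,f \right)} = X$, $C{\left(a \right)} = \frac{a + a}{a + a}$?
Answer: $\frac{1}{346} \approx 0.0028902$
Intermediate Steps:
$C{\left(a \right)} = 1$ ($C{\left(a \right)} = \frac{2 a}{2 a} = 2 a \frac{1}{2 a} = 1$)
$N{\left(X,f \right)} = - \frac{1}{2} + \frac{X}{4}$
$T{\left(L \right)} = -14 - L$ ($T{\left(L \right)} = -14 + \left(- \frac{1}{2} + \frac{1}{4} \left(-2\right)\right) L = -14 + \left(- \frac{1}{2} - \frac{1}{2}\right) L = -14 - L$)
$\frac{1}{T{\left(-359 \right)} + C{\left(439 \right)}} = \frac{1}{\left(-14 - -359\right) + 1} = \frac{1}{\left(-14 + 359\right) + 1} = \frac{1}{345 + 1} = \frac{1}{346}$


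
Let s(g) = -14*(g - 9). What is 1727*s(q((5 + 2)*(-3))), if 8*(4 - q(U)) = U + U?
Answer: -12089/2 ≈ -6044.5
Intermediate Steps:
q(U) = 4 - U/4 (q(U) = 4 - (U + U)/8 = 4 - U/4)
s(g) = 126 - 14*g (s(g) = -14*(-9 + g) = 126 - 14*g)
1727*s(q((5 + 2)*(-3))) = 1727*(126 - 14*(4 - (5 + 2)*(-3)/4)) = 1727*(126 - 14*(4 - 7*(-3)/4)) = 1727*(126 - 14*(4 - ¼*(-21))) = 1727*(126 - 14*(4 + 21/4)) = 1727*(126 - 14*37/4) = 1727*(126 - 259/2) = 1727*(-7/2) = -12089/2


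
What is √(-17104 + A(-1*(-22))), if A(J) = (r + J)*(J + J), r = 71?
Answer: 2*I*√3253 ≈ 114.07*I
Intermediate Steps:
A(J) = 2*J*(71 + J) (A(J) = (71 + J)*(J + J) = (71 + J)*(2*J) = 2*J*(71 + J))
√(-17104 + A(-1*(-22))) = √(-17104 + 2*(-1*(-22))*(71 - 1*(-22))) = √(-17104 + 2*22*(71 + 22)) = √(-17104 + 2*22*93) = √(-17104 + 4092) = √(-13012) = 2*I*√3253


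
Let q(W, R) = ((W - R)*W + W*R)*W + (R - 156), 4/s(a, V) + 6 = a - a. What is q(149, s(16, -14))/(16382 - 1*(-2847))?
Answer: 9923377/57687 ≈ 172.02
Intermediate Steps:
s(a, V) = -⅔ (s(a, V) = 4/(-6 + (a - a)) = 4/(-6 + 0) = 4/(-6) = 4*(-⅙) = -⅔)
q(W, R) = -156 + R + W*(R*W + W*(W - R)) (q(W, R) = (W*(W - R) + R*W)*W + (-156 + R) = (R*W + W*(W - R))*W + (-156 + R) = W*(R*W + W*(W - R)) + (-156 + R) = -156 + R + W*(R*W + W*(W - R)))
q(149, s(16, -14))/(16382 - 1*(-2847)) = (-156 - ⅔ + 149³)/(16382 - 1*(-2847)) = (-156 - ⅔ + 3307949)/(16382 + 2847) = (9923377/3)/19229 = (9923377/3)*(1/19229) = 9923377/57687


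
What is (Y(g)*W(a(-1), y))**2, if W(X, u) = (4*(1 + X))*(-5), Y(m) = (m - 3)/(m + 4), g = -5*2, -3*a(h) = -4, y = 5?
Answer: 828100/81 ≈ 10223.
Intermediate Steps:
a(h) = 4/3 (a(h) = -1/3*(-4) = 4/3)
g = -10
Y(m) = (-3 + m)/(4 + m)
W(X, u) = -20 - 20*X (W(X, u) = (4 + 4*X)*(-5) = -20 - 20*X)
(Y(g)*W(a(-1), y))**2 = (((-3 - 10)/(4 - 10))*(-20 - 20*4/3))**2 = ((-13/(-6))*(-20 - 80/3))**2 = (-1/6*(-13)*(-140/3))**2 = ((13/6)*(-140/3))**2 = (-910/9)**2 = 828100/81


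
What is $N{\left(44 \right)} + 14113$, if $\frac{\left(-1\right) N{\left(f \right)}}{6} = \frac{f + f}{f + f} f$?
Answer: $13849$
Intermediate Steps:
$N{\left(f \right)} = - 6 f$ ($N{\left(f \right)} = - 6 \frac{f + f}{f + f} f = - 6 \frac{2 f}{2 f} f = - 6 \cdot 2 f \frac{1}{2 f} f = - 6 \cdot 1 f = - 6 f$)
$N{\left(44 \right)} + 14113 = \left(-6\right) 44 + 14113 = -264 + 14113 = 13849$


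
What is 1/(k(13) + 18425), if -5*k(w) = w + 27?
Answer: 1/18417 ≈ 5.4298e-5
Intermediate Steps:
k(w) = -27/5 - w/5 (k(w) = -(w + 27)/5 = -(27 + w)/5 = -27/5 - w/5)
1/(k(13) + 18425) = 1/((-27/5 - 1/5*13) + 18425) = 1/((-27/5 - 13/5) + 18425) = 1/(-8 + 18425) = 1/18417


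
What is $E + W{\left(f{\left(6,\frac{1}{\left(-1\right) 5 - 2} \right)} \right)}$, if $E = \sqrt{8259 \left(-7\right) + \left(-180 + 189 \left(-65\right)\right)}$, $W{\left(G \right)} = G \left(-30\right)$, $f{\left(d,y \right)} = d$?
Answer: $-180 + i \sqrt{70278} \approx -180.0 + 265.1 i$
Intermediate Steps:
$W{\left(G \right)} = - 30 G$
$E = i \sqrt{70278}$ ($E = \sqrt{-57813 - 12465} = \sqrt{-70278} = i \sqrt{70278} \approx 265.1 i$)
$E + W{\left(f{\left(6,\frac{1}{\left(-1\right) 5 - 2} \right)} \right)} = i \sqrt{70278} - 180 = -180 + i \sqrt{70278}$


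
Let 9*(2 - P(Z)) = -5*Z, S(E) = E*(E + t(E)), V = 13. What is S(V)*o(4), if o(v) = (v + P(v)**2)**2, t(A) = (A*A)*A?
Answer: 89804923520/6561 ≈ 1.3688e+7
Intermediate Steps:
t(A) = A**3 (t(A) = A**2*A = A**3)
S(E) = E*(E + E**3)
P(Z) = 2 + 5*Z/9 (P(Z) = 2 - (-5)*Z/9 = 2 + 5*Z/9)
o(v) = (v + (2 + 5*v/9)**2)**2
S(V)*o(4) = (13**2 + 13**4)*(((18 + 5*4)**2 + 81*4)**2/6561) = (169 + 28561)*(((18 + 20)**2 + 324)**2/6561) = 28730*((38**2 + 324)**2/6561) = 28730*((1444 + 324)**2/6561) = 28730*((1/6561)*1768**2) = 28730*((1/6561)*3125824) = 28730*(3125824/6561) = 89804923520/6561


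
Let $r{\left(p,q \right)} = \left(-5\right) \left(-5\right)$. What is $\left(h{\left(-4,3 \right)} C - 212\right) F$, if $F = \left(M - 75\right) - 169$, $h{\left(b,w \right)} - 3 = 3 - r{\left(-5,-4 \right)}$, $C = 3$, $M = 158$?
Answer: $23134$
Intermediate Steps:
$r{\left(p,q \right)} = 25$
$h{\left(b,w \right)} = -19$ ($h{\left(b,w \right)} = 3 + \left(3 - 25\right) = 3 - 22 = -19$)
$F = -86$ ($F = \left(158 - 75\right) - 169 = 83 - 169 = -86$)
$\left(h{\left(-4,3 \right)} C - 212\right) F = \left(\left(-19\right) 3 - 212\right) \left(-86\right) = \left(-57 - 212\right) \left(-86\right) = \left(-269\right) \left(-86\right) = 23134$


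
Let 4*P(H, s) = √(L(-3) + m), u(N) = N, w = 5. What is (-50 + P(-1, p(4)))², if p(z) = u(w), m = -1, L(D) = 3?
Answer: (200 - √2)²/16 ≈ 2464.8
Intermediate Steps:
p(z) = 5
P(H, s) = √2/4 (P(H, s) = √(3 - 1)/4 = √2/4)
(-50 + P(-1, p(4)))² = (-50 + √2/4)²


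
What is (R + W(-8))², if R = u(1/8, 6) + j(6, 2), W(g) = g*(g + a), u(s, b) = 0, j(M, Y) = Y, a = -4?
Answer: 9604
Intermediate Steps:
W(g) = g*(-4 + g) (W(g) = g*(g - 4) = g*(-4 + g))
R = 2 (R = 0 + 2 = 2)
(R + W(-8))² = (2 - 8*(-4 - 8))² = (2 - 8*(-12))² = (2 + 96)² = 98² = 9604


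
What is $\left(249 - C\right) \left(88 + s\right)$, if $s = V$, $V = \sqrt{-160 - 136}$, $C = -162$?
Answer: $36168 + 822 i \sqrt{74} \approx 36168.0 + 7071.1 i$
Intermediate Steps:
$V = 2 i \sqrt{74}$ ($V = \sqrt{-296} = 2 i \sqrt{74} \approx 17.205 i$)
$s = 2 i \sqrt{74} \approx 17.205 i$
$\left(249 - C\right) \left(88 + s\right) = \left(249 - -162\right) \left(88 + 2 i \sqrt{74}\right) = \left(249 + 162\right) \left(88 + 2 i \sqrt{74}\right) = 411 \left(88 + 2 i \sqrt{74}\right) = 36168 + 822 i \sqrt{74}$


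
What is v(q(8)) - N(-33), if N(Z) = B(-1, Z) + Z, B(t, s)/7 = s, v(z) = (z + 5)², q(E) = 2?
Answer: 313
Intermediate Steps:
v(z) = (5 + z)²
B(t, s) = 7*s
N(Z) = 8*Z (N(Z) = 7*Z + Z = 8*Z)
v(q(8)) - N(-33) = (5 + 2)² - 8*(-33) = 7² - 1*(-264) = 49 + 264 = 313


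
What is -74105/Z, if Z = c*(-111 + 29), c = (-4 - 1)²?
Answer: 14821/410 ≈ 36.149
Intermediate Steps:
c = 25 (c = (-5)² = 25)
Z = -2050 (Z = 25*(-111 + 29) = 25*(-82) = -2050)
-74105/Z = -74105/(-2050) = -74105*(-1/2050) = 14821/410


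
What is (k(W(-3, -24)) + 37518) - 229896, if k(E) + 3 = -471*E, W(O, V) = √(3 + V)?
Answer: -192381 - 471*I*√21 ≈ -1.9238e+5 - 2158.4*I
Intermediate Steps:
k(E) = -3 - 471*E
(k(W(-3, -24)) + 37518) - 229896 = ((-3 - 471*√(3 - 24)) + 37518) - 229896 = ((-3 - 471*I*√21) + 37518) - 229896 = (37515 - 471*I*√21) - 229896 = -192381 - 471*I*√21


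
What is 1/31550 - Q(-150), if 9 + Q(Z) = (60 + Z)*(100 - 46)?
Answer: 153616951/31550 ≈ 4869.0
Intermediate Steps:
Q(Z) = 3231 + 54*Z (Q(Z) = -9 + (60 + Z)*(100 - 46) = -9 + (60 + Z)*54 = -9 + (3240 + 54*Z) = 3231 + 54*Z)
1/31550 - Q(-150) = 1/31550 - (3231 + 54*(-150)) = 1/31550 - (3231 - 8100) = 1/31550 - 1*(-4869) = 1/31550 + 4869 = 153616951/31550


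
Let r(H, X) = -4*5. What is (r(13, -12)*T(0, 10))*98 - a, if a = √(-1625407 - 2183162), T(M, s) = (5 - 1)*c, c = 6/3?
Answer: -15680 - I*√3808569 ≈ -15680.0 - 1951.6*I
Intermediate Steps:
c = 2 (c = 6*(⅓) = 2)
r(H, X) = -20
T(M, s) = 8 (T(M, s) = (5 - 1)*2 = 4*2 = 8)
a = I*√3808569 (a = √(-3808569) = I*√3808569 ≈ 1951.6*I)
(r(13, -12)*T(0, 10))*98 - a = -20*8*98 - I*√3808569 = -160*98 - I*√3808569 = -15680 - I*√3808569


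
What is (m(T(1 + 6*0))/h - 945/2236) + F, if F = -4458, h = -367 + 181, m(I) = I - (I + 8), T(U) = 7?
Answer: -927111125/207948 ≈ -4458.4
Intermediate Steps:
m(I) = -8 (m(I) = I - (8 + I) = I + (-8 - I) = -8)
h = -186
(m(T(1 + 6*0))/h - 945/2236) + F = (-8/(-186) - 945/2236) - 4458 = (-8*(-1/186) - 945*1/2236) - 4458 = (4/93 - 945/2236) - 4458 = -78941/207948 - 4458 = -927111125/207948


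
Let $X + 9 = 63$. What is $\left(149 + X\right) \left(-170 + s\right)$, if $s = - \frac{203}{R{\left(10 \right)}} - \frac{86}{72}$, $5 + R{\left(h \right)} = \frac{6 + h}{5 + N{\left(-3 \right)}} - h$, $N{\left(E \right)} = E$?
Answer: $- \frac{1039157}{36} \approx -28865.0$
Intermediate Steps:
$X = 54$ ($X = -9 + 63 = 54$)
$R{\left(h \right)} = -2 - \frac{h}{2}$ ($R{\left(h \right)} = -5 - \left(h - \frac{6 + h}{5 - 3}\right) = -5 - \left(h - \frac{6 + h}{2}\right) = -5 - \left(h - \left(6 + h\right) \frac{1}{2}\right) = -5 - \left(-3 + \frac{h}{2}\right) = -2 - \frac{h}{2}$)
$s = \frac{1001}{36}$ ($s = - \frac{203}{-2 - 5} - \frac{86}{72} = - \frac{203}{-2 - 5} - \frac{43}{36} = - \frac{203}{-7} - \frac{43}{36} = \left(-203\right) \left(- \frac{1}{7}\right) - \frac{43}{36} = 29 - \frac{43}{36} = \frac{1001}{36} \approx 27.806$)
$\left(149 + X\right) \left(-170 + s\right) = \left(149 + 54\right) \left(-170 + \frac{1001}{36}\right) = 203 \left(- \frac{5119}{36}\right) = - \frac{1039157}{36}$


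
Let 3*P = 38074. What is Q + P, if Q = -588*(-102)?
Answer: 218002/3 ≈ 72667.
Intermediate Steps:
Q = 59976
P = 38074/3 (P = (⅓)*38074 = 38074/3 ≈ 12691.)
Q + P = 59976 + 38074/3 = 218002/3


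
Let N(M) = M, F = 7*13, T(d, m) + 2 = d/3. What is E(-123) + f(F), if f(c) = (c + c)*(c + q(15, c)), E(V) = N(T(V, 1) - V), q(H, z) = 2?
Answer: 17006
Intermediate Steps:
T(d, m) = -2 + d/3
F = 91
E(V) = -2 - 2*V/3 (E(V) = (-2 + V/3) - V = -2 - 2*V/3)
f(c) = 2*c*(2 + c) (f(c) = (c + c)*(c + 2) = (2*c)*(2 + c) = 2*c*(2 + c))
E(-123) + f(F) = (-2 - ⅔*(-123)) + 2*91*(2 + 91) = (-2 + 82) + 2*91*93 = 80 + 16926 = 17006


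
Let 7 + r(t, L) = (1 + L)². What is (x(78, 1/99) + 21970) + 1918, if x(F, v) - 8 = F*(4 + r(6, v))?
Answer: 77563754/3267 ≈ 23742.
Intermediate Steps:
r(t, L) = -7 + (1 + L)²
x(F, v) = 8 + F*(-3 + (1 + v)²) (x(F, v) = 8 + F*(4 + (-7 + (1 + v)²)) = 8 + F*(-3 + (1 + v)²))
(x(78, 1/99) + 21970) + 1918 = ((8 - 3*78 + 78*(1 + 1/99)²) + 21970) + 1918 = ((8 - 234 + 78*(1 + 1/99)²) + 21970) + 1918 = ((8 - 234 + 78*(100/99)²) + 21970) + 1918 = ((8 - 234 + 78*(10000/9801)) + 21970) + 1918 = ((8 - 234 + 260000/3267) + 21970) + 1918 = (-478342/3267 + 21970) + 1918 = 71297648/3267 + 1918 = 77563754/3267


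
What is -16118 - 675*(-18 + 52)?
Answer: -39068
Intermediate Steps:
-16118 - 675*(-18 + 52) = -16118 - 675*34 = -16118 - 1*22950 = -16118 - 22950 = -39068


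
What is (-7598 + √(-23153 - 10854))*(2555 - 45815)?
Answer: 328689480 - 43260*I*√34007 ≈ 3.2869e+8 - 7.9776e+6*I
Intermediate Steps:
(-7598 + √(-23153 - 10854))*(2555 - 45815) = (-7598 + √(-34007))*(-43260) = (-7598 + I*√34007)*(-43260) = 328689480 - 43260*I*√34007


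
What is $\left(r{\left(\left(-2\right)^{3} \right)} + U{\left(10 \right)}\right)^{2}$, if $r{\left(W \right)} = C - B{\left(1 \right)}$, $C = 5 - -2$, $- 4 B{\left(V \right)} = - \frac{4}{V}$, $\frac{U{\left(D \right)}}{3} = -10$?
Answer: $576$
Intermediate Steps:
$U{\left(D \right)} = -30$ ($U{\left(D \right)} = 3 \left(-10\right) = -30$)
$B{\left(V \right)} = \frac{1}{V}$ ($B{\left(V \right)} = - \frac{\left(-4\right) \frac{1}{V}}{4} = \frac{1}{V}$)
$C = 7$ ($C = 5 + 2 = 7$)
$r{\left(W \right)} = 6$ ($r{\left(W \right)} = 7 - 1^{-1} = 7 - 1 = 6$)
$\left(r{\left(\left(-2\right)^{3} \right)} + U{\left(10 \right)}\right)^{2} = \left(6 - 30\right)^{2} = \left(-24\right)^{2} = 576$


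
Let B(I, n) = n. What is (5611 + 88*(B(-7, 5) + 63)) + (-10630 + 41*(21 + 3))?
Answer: 1949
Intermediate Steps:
(5611 + 88*(B(-7, 5) + 63)) + (-10630 + 41*(21 + 3)) = (5611 + 88*(5 + 63)) + (-10630 + 41*(21 + 3)) = (5611 + 88*68) + (-10630 + 41*24) = (5611 + 5984) + (-10630 + 984) = 11595 - 9646 = 1949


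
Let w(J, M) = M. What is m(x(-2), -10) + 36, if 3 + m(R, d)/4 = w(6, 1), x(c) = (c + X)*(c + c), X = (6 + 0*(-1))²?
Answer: 28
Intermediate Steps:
X = 36 (X = (6 + 0)² = 6² = 36)
x(c) = 2*c*(36 + c) (x(c) = (c + 36)*(c + c) = (36 + c)*(2*c) = 2*c*(36 + c))
m(R, d) = -8 (m(R, d) = -12 + 4*1 = -12 + 4 = -8)
m(x(-2), -10) + 36 = -8 + 36 = 28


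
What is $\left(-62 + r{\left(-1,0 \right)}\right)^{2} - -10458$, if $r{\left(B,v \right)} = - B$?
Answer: $14179$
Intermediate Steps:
$\left(-62 + r{\left(-1,0 \right)}\right)^{2} - -10458 = \left(-62 - -1\right)^{2} - -10458 = \left(-62 + 1\right)^{2} + 10458 = \left(-61\right)^{2} + 10458 = 3721 + 10458 = 14179$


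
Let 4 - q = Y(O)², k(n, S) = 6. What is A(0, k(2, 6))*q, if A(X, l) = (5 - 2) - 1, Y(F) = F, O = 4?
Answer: -24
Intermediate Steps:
A(X, l) = 2 (A(X, l) = 3 - 1 = 2)
q = -12 (q = 4 - 1*4² = 4 - 1*16 = 4 - 16 = -12)
A(0, k(2, 6))*q = 2*(-12) = -24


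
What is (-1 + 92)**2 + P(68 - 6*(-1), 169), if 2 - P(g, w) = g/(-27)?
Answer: 223715/27 ≈ 8285.7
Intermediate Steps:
P(g, w) = 2 + g/27 (P(g, w) = 2 - g/(-27) = 2 - g*(-1)/27 = 2 - (-1)*g/27 = 2 + g/27)
(-1 + 92)**2 + P(68 - 6*(-1), 169) = (-1 + 92)**2 + (2 + (68 - 6*(-1))/27) = 91**2 + (2 + (68 - 1*(-6))/27) = 8281 + (2 + (68 + 6)/27) = 8281 + (2 + (1/27)*74) = 8281 + (2 + 74/27) = 8281 + 128/27 = 223715/27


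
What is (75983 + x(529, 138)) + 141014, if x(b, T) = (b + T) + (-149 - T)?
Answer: 217377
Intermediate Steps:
x(b, T) = -149 + b (x(b, T) = (T + b) + (-149 - T) = -149 + b)
(75983 + x(529, 138)) + 141014 = (75983 + (-149 + 529)) + 141014 = (75983 + 380) + 141014 = 76363 + 141014 = 217377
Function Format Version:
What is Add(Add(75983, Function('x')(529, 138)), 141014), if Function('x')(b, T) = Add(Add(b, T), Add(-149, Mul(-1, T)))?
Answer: 217377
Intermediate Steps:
Function('x')(b, T) = Add(-149, b) (Function('x')(b, T) = Add(Add(T, b), Add(-149, Mul(-1, T))) = Add(-149, b))
Add(Add(75983, Function('x')(529, 138)), 141014) = Add(Add(75983, Add(-149, 529)), 141014) = Add(Add(75983, 380), 141014) = Add(76363, 141014) = 217377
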